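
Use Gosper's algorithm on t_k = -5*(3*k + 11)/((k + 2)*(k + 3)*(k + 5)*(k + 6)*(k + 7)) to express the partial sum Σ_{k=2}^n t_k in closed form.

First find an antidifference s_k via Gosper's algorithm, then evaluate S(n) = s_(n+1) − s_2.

The ratio is (k + 2)*(k + 5)*(3*k + 14)/((k + 4)*(k + 8)*(3*k + 11)).
Take A(k)=k + 2, B(k)=k + 8, C(k)=k**2 + 23*k/3 + 44/3.
Key eq: (k + 2)·f(k+1) = (k + 7)·f(k) + (k**2 + 23*k/3 + 44/3).
deg f ≤ 5 (via 1,1,2).
Solve for f: f(k) = k*(k + 3)*(k + 4)*(k**2 + 13*k + 52)/180 (degree 5 ≤ 5).
Then R = B(k−1)f/C = k*(k + 3)*(k + 7)*(k**2 + 13*k + 52)/(60*(3*k + 11)), so s_k = R(k)·t_k = k*(-k**2 - 13*k - 52)/(12*(k**3 + 13*k**2 + 52*k + 60)).
Verify: 5*(-3*k - 11)/(k**5 + 23*k**4 + 203*k**3 + 853*k**2 + 1692*k + 1260) matches t_k.
Telescope: S(n) = s_(n+1) − s_(2) = (-n**3 - 16*n**2 - 81*n - 66)/(12*(n**3 + 16*n**2 + 81*n + 126)) − (-41/672) = 5*(-n**3 - 16*n**2 - 81*n + 98)/(224*(n**3 + 16*n**2 + 81*n + 126)).

S(n) = 5*(-n**3 - 16*n**2 - 81*n + 98)/(224*(n**3 + 16*n**2 + 81*n + 126))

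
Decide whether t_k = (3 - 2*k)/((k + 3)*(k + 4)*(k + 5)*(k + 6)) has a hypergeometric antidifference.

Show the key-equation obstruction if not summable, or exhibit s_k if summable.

Yes. s_k = k/((k + 3)*(k + 4)*(k + 5)).

Ratio r(k) = (k + 3)*(2*k - 1)/((k + 7)*(2*k - 3)).
Take A(k)=k + 3, B(k)=k + 7, C(k)=k - 3/2.
Key eq: (k + 3)·f(k+1) = (k + 6)·f(k) + (k - 3/2).
Bound: deg f ≤ 3.
Coefficient equations give f(k) = -k/2.
R(k) = B(k−1)·f(k)/C(k) = -k*(k + 6)/(2*k - 3); s_k = R·t_k = k/((k + 3)*(k + 4)*(k + 5)).
s_(k+1) − s_k = (3 - 2*k)/(k**4 + 18*k**3 + 119*k**2 + 342*k + 360) = t_k.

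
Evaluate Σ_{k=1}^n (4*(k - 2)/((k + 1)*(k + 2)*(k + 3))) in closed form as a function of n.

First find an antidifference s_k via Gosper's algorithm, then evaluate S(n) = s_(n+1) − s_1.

S(n) = n*(n - 7)/(3*(n**2 + 5*n + 6))

Compute t_(k+1)/t_k: get (k - 1)*(k + 1)/((k - 2)*(k + 4)).
So A=k + 1 and B=k + 4, with C=k - 2.
Solve (k + 1)·f(k+1) − (k + 3)·f(k) = k - 2.
Degrees (1,1,1) ⇒ d ≤ 2.
Match coefficients ⇒ f(k) = -k*(k + 7)/4.
So s_k = (B(k−1)f/C)·t_k = (-k*(k + 3)*(k + 7)/(4*(k - 2)))·t_k = k*(-k - 7)/((k + 1)*(k + 2)).
Verify: 4*(k - 2)/(k**3 + 6*k**2 + 11*k + 6) matches t_k.
Evaluate: s_(n+1) = (-n**2 - 9*n - 8)/(n**2 + 5*n + 6); subtract s_(1) = -4/3 ⇒ S(n) = n*(n - 7)/(3*(n**2 + 5*n + 6)).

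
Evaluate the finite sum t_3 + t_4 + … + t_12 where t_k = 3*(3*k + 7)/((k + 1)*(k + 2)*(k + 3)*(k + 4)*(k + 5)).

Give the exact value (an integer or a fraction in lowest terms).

t_(k+1)/t_k = (k + 1)*(3*k + 10)/((k + 6)*(3*k + 7)).
Normal form (A,B,C) = (k + 1, k + 6, k + 7/3).
Need (k + 1)·f(k+1) − (k + 5)·f(k) = k + 7/3.
deg f ≤ 4 (via 1,1,1).
A polynomial solution: f(k) = k*(k + 2)*(k**2 + 8*k + 19)/36.
R(k) = B(k−1)·f(k)/C(k) = k*(k + 2)*(k + 5)*(k**2 + 8*k + 19)/(12*(3*k + 7)); s_k = R·t_k = k*(k**2 + 8*k + 19)/(4*(k**3 + 8*k**2 + 19*k + 12)).
Δs = 3*(3*k + 7)/(k**5 + 15*k**4 + 85*k**3 + 225*k**2 + 274*k + 120), as required.
Sum = s_(13) − s_(3); s_(13) = 949/3808, s_(3) = 13/56 ⇒ 65/3808.

Σ = 65/3808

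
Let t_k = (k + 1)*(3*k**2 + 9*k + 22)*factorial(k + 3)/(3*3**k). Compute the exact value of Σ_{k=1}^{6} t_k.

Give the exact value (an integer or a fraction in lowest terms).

Σ = 7435936/27

Step 1: r(k) = (k + 2)*(k + 4)*(9*k + 3*(k + 1)**2 + 31)/(3*(k + 1)*(3*k**2 + 9*k + 22)).
Factor: A=k/3 + 4/3; B=1; C=k**3 + 4*k**2 + 31*k/3 + 22/3.
Key eq: (k/3 + 4/3)·f(k+1) = (1)·f(k) + (k**3 + 4*k**2 + 31*k/3 + 22/3).
Degrees (1,0,3) ⇒ d ≤ 2.
Solving with deg f ≤ 2: f(k) = 3*k**2 + 3*k - 2.
Certificate R = B(k−1)f/C = 3*(3*k**2 + 3*k - 2)/((k + 1)*(3*k**2 + 9*k + 22)) gives s_k = (3*k**2 + 3*k - 2)*factorial(k + 3)/3**k.
Verify: (k + 1)*(3*k**2 + 9*k + 22)*factorial(k + 3)/(3*3**k) matches t_k.
Telescoping: Σ = s_(7) − s_(1) = 7436800/27 − (32) = 7435936/27.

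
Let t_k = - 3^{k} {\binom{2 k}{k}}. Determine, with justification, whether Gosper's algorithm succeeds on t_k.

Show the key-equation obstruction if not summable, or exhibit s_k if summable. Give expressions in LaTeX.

No; the degree bound rules out any f.

r(k) = 6*(2*k + 1)/(k + 1) after simplifying.
Gosper form: A/B · C(k+1)/C(k) with A=12*k + 6, B=k + 1, C=1.
Set up (12*k + 6)·f(k+1) − (k)·f(k) − (1) = 0.
d = -1 from the (1,1,0) case.
Bound -1 < 0, so the key equation has no polynomial solution.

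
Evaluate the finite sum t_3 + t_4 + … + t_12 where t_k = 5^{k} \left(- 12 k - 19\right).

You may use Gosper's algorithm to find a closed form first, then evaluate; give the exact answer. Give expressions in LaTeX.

Ratio r(k) = 5*(12*k + 31)/(12*k + 19).
A = 5, B = 1, C = k + 19/12.
f must satisfy (5)·f(k+1) − (1)·f(k) = k + 19/12.
Bound: deg f ≤ 1.
Solving with deg f ≤ 1: f(k) = (3*k + 1)/12.
Then R = B(k−1)f/C = (3*k + 1)/(12*k + 19), so s_k = R(k)·t_k = 5**k*(-3*k - 1).
Verify: 5**k*(-12*k - 19) matches t_k.
Telescoping: Σ = s_(13) − s_(3) = -48828125000 − (-1250) = -48828123750.

Σ = -48828123750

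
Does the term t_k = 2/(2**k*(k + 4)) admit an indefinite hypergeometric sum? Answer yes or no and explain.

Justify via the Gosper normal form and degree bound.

t_(k+1)/t_k = (k + 4)/(2*(k + 5)).
Factor: A=k/2 + 2; B=k + 5; C=1.
Set up (k/2 + 2)·f(k+1) − (k + 4)·f(k) − (1) = 0.
From deg A=1, deg B=1, deg C=0: d=-1.
d = -1 < 0 ⇒ no nonzero polynomial f; not summable.

No — t_k has no hypergeometric antidifference.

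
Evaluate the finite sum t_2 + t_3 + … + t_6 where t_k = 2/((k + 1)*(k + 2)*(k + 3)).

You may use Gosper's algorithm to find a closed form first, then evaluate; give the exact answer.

Step 1: r(k) = (k + 1)/(k + 4).
Take A(k)=k + 1, B(k)=k + 4, C(k)=1.
Need (k + 1)·f(k+1) − (k + 3)·f(k) = 1.
deg f ≤ 2 (via 1,1,0).
Solve for f: f(k) = k*(k + 3)/4 (degree 2 ≤ 2).
Certificate R = B(k−1)f/C = k*(k + 3)**2/4 gives s_k = k*(k + 3)/(2*(k + 1)*(k + 2)).
Verify: 2/(k**3 + 6*k**2 + 11*k + 6) matches t_k.
Σ_(k=2)^(6) t_k = s_(7) − s_(2) = 35/72 − (5/12) = 5/72.

Σ = 5/72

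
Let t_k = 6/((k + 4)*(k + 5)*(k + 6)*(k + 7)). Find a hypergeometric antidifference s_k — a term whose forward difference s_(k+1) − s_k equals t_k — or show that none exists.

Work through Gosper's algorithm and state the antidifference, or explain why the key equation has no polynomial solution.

s_k = k*(k**2 + 15*k + 74)/(60*(k + 4)*(k + 5)*(k + 6))

Compute t_(k+1)/t_k: get (k + 4)/(k + 8).
Factor: A=k + 4; B=k + 8; C=1.
f must satisfy (k + 4)·f(k+1) − (k + 7)·f(k) = 1.
d = 3 from the (1,1,0) case.
A polynomial solution: f(k) = k*(k**2 + 15*k + 74)/360.
R(k) = B(k−1)·f(k)/C(k) = k*(k + 7)*(k**2 + 15*k + 74)/360; s_k = R·t_k = k*(k**2 + 15*k + 74)/(60*(k + 4)*(k + 5)*(k + 6)).
s_(k+1) − s_k = 6/(k**4 + 22*k**3 + 179*k**2 + 638*k + 840) = t_k.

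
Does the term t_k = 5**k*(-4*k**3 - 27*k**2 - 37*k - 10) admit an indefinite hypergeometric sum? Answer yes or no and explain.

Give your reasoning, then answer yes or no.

The ratio is 5*(4*k**3 + 39*k**2 + 103*k + 78)/(4*k**3 + 27*k**2 + 37*k + 10).
So A=5 and B=1, with C=k**3 + 27*k**2/4 + 37*k/4 + 5/2.
f must satisfy (5)·f(k+1) − (1)·f(k) = k**3 + 27*k**2/4 + 37*k/4 + 5/2.
deg f ≤ 3 (via 0,0,3).
Coefficient equations give f(k) = k*(k**2 + 3*k - 2)/4.
So s_k = (B(k−1)f/C)·t_k = (k*(k**2 + 3*k - 2)/((k + 5)*(4*k**2 + 7*k + 2)))·t_k = 5**k*k*(-k**2 - 3*k + 2).
s_(k+1) − s_k = 5**k*(-4*k**3 - 27*k**2 - 37*k - 10) = t_k.

Yes. s_k = 5**k*k*(-k**2 - 3*k + 2).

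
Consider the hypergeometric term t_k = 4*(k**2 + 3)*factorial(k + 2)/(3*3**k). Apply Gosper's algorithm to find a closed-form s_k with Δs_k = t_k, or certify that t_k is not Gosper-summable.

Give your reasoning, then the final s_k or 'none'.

The ratio is (k + 3)*((k + 1)**2 + 3)/(3*(k**2 + 3)).
Normal form (A,B,C) = (k/3 + 1, 1, k**2 + 3).
Solve (k/3 + 1)·f(k+1) − (1)·f(k) = k**2 + 3.
deg f ≤ 1 (via 1,0,2).
Match coefficients ⇒ f(k) = 3*(k - 1).
Then R = B(k−1)f/C = 3*(k - 1)/(k**2 + 3), so s_k = R(k)·t_k = 4*(k - 1)*factorial(k + 2)/3**k.
Verify: 4*(k**2 + 3)*factorial(k + 2)/(3*3**k) matches t_k.

s_k = 4*(k - 1)*factorial(k + 2)/3**k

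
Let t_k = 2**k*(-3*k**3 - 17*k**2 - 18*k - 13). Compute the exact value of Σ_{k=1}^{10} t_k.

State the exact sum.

Σ = -8022002

Compute t_(k+1)/t_k: get 2*(3*k**3 + 26*k**2 + 61*k + 51)/(3*k**3 + 17*k**2 + 18*k + 13).
Factor: A=2; B=1; C=k**3 + 17*k**2/3 + 6*k + 13/3.
Key eq: (2)·f(k+1) = (1)·f(k) + (k**3 + 17*k**2/3 + 6*k + 13/3).
Bound: deg f ≤ 3.
Coefficient equations give f(k) = (3*k**3 - k**2 + 4*k + 1)/3.
Then R = B(k−1)f/C = (3*k**3 - k**2 + 4*k + 1)/(3*k**3 + 17*k**2 + 18*k + 13), so s_k = R(k)·t_k = 2**k*(-3*k**3 + k**2 - 4*k - 1).
Check: Δs_k = 2**k*(-3*k**3 - 17*k**2 - 18*k - 13). ✓
Evaluate s at k=11 and k=1: -8022016 and -14; difference -8022002.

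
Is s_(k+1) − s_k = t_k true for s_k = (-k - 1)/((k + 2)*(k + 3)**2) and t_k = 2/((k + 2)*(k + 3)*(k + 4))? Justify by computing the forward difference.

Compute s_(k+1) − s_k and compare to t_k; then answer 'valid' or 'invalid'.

s_(k+1) = (-k - 2)/((k + 3)*(k + 4)**2)
s_(k+1) − s_k = ((k + 1)*(k + 4)**2 - (k + 2)**2*(k + 3))/((k + 2)*(k + 3)**2*(k + 4)**2)
(s_(k+1) − s_k) − t_k = 2*(-3*k - 10)/(k**5 + 16*k**4 + 101*k**3 + 314*k**2 + 480*k + 288)

Invalid: residual 2*(-3*k - 10)/(k**5 + 16*k**4 + 101*k**3 + 314*k**2 + 480*k + 288) ≠ 0.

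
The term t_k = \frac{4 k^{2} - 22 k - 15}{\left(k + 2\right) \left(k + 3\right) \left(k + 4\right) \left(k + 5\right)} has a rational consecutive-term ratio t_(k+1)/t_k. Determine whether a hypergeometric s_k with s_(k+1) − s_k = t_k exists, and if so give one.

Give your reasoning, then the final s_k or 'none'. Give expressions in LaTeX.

r(k) = (k + 2)*(22*k - 4*(k + 1)**2 + 37)/((k + 6)*(-4*k**2 + 22*k + 15)) after simplifying.
A = k + 2, B = k + 6, C = k**2 - 11*k/2 - 15/4.
Set up (k + 2)·f(k+1) − (k + 5)·f(k) − (k**2 - 11*k/2 - 15/4) = 0.
d = 3 from the (1,1,2) case.
Coefficient equations give f(k) = -k*(k**2 + 41*k + 18)/32.
So s_k = (B(k−1)f/C)·t_k = (-k*(k + 5)*(k**2 + 41*k + 18)/(8*(4*k**2 - 22*k - 15)))·t_k = k*(-k**2 - 41*k - 18)/(8*(k + 2)*(k + 3)*(k + 4)).
s_(k+1) − s_k = (4*k**2 - 22*k - 15)/(k**4 + 14*k**3 + 71*k**2 + 154*k + 120) = t_k.

s_k = \frac{k \left(- k^{2} - 41 k - 18\right)}{8 \left(k + 2\right) \left(k + 3\right) \left(k + 4\right)}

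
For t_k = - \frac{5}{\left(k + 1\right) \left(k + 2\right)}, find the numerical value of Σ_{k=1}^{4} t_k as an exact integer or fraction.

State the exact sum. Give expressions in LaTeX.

Σ = -5/3

r(k) = (k + 1)/(k + 3) after simplifying.
Normal form (A,B,C) = (k + 1, k + 3, 1).
Key eq: (k + 1)·f(k+1) = (k + 2)·f(k) + (1).
Bound: deg f ≤ 1.
Coefficient equations give f(k) = k.
Certificate R = B(k−1)f/C = k*(k + 2) gives s_k = -5*k/(k + 1).
Δs = -5/(k**2 + 3*k + 2), as required.
Evaluate s at k=5 and k=1: -25/6 and -5/2; difference -5/3.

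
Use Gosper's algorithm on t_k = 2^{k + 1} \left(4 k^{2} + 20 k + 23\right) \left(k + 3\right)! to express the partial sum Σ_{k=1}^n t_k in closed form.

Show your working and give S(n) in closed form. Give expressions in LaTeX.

S(n) = 8 \cdot 2^{n} n \left(n + 4\right)! + 12 \cdot 2^{n} \left(n + 4\right)! - 288

Ratio r(k) = 2*(4*k**3 + 44*k**2 + 159*k + 188)/(4*k**2 + 20*k + 23).
So A=2*k + 8 and B=1, with C=k**2 + 5*k + 23/4.
Solve (2*k + 8)·f(k+1) − (1)·f(k) = k**2 + 5*k + 23/4.
deg f ≤ 1 (via 1,0,2).
Coefficient equations give f(k) = (2*k + 1)/4.
So s_k = (B(k−1)f/C)·t_k = ((2*k + 1)/(4*k**2 + 20*k + 23))·t_k = 2**(k + 1)*(2*k + 1)*factorial(k + 3).
Verify: 2**(k + 1)*(4*k**2 + 20*k + 23)*factorial(k + 3) matches t_k.
Telescope: S(n) = s_(n+1) − s_(1) = 2**(n + 2)*(2*n + 3)*factorial(n + 4) − (288) = 8*2**n*n*factorial(n + 4) + 12*2**n*factorial(n + 4) - 288.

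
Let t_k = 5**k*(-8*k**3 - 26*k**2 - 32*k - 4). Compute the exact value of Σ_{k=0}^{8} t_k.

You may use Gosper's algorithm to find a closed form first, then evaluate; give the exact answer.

r(k) = 5*(4*k**3 + 25*k**2 + 54*k + 35)/(4*k**3 + 13*k**2 + 16*k + 2) after simplifying.
Factor: A=5; B=1; C=k**3 + 13*k**2/4 + 4*k + 1/2.
Need (5)·f(k+1) − (1)·f(k) = k**3 + 13*k**2/4 + 4*k + 1/2.
d = 3 from the (0,0,3) case.
Coefficient equations give f(k) = (k - 1)*(2*k**2 + k + 4)/8.
R(k) = B(k−1)·f(k)/C(k) = (k - 1)*(2*k**2 + k + 4)/(2*(4*k**3 + 13*k**2 + 16*k + 2)); s_k = R·t_k = 5**k*(-2*k**3 + k**2 - 3*k + 4).
Check: Δs_k = 5**k*(-8*k**3 - 26*k**2 - 32*k - 4). ✓
Σ_(k=0)^(8) t_k = s_(9) − s_(0) = -2734375000 − (4) = -2734375004.

Σ = -2734375004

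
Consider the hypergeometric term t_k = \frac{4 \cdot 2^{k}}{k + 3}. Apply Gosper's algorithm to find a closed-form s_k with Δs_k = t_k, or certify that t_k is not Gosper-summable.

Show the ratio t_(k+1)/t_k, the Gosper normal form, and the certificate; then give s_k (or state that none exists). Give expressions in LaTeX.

none (Gosper's algorithm certifies no s_k)

The ratio is 2*(k + 3)/(k + 4).
Take A(k)=2*k + 6, B(k)=k + 4, C(k)=1.
Set up (2*k + 6)·f(k+1) − (k + 3)·f(k) − (1) = 0.
deg f ≤ -1 (via 1,1,0).
d = -1 < 0 ⇒ no nonzero polynomial f; not summable.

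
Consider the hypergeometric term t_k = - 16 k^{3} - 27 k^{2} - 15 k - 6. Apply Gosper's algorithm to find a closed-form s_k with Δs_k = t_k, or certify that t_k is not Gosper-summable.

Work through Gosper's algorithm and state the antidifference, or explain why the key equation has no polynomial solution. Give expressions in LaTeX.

s_k = k \left(- 4 k^{3} - k^{2} + 2 k - 3\right)

Step 1: r(k) = (16*k**3 + 75*k**2 + 117*k + 64)/(16*k**3 + 27*k**2 + 15*k + 6).
Take A(k)=1, B(k)=1, C(k)=k**3 + 27*k**2/16 + 15*k/16 + 3/8.
Set up (1)·f(k+1) − (1)·f(k) − (k**3 + 27*k**2/16 + 15*k/16 + 3/8) = 0.
d = 4 from the (0,0,3) case.
Match coefficients ⇒ f(k) = k*(4*k**3 + k**2 - 2*k + 3)/16.
So s_k = (B(k−1)f/C)·t_k = (k*(4*k**3 + k**2 - 2*k + 3)/(16*k**3 + 27*k**2 + 15*k + 6))·t_k = k*(-4*k**3 - k**2 + 2*k - 3).
Verify: -16*k**3 - 27*k**2 - 15*k - 6 matches t_k.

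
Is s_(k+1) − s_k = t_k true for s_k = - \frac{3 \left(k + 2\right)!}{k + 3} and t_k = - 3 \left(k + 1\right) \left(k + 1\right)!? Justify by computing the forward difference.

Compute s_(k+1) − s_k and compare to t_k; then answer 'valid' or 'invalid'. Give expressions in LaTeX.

Invalid: residual \frac{3 \left(k^{2} + 4 k + 2\right) \left(k + 1\right)!}{\left(k + 3\right) \left(k + 4\right)} ≠ 0.

s_(k+1) = -3*factorial(k + 3)/(k + 4)
s_(k+1) − s_k = -3*(k**2 + 5*k + 5)*factorial(k + 2)/((k + 3)*(k + 4))
(s_(k+1) − s_k) − t_k = 3*(k**2 + 4*k + 2)*factorial(k + 1)/((k + 3)*(k + 4))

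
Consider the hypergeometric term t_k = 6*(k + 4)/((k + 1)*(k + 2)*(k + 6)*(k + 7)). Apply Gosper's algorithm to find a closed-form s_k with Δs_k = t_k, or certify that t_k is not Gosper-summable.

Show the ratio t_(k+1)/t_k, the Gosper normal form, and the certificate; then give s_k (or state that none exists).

s_k = k*(k + 7)/(2*(k**2 + 7*k + 6))

Compute t_(k+1)/t_k: get (k + 1)*(k + 5)*(k + 6)/((k + 3)*(k + 4)*(k + 8)).
A = k + 1, B = k + 8, C = k**4 + 16*k**3 + 95*k**2 + 248*k + 240.
Need (k + 1)·f(k+1) − (k + 7)·f(k) = k**4 + 16*k**3 + 95*k**2 + 248*k + 240.
From deg A=1, deg B=1, deg C=4: d=6.
Solve for f: f(k) = k*(k + 2)*(k + 3)*(k + 4)*(k + 5)*(k + 7)/12 (degree 6 ≤ 6).
So s_k = (B(k−1)f/C)·t_k = (k*(k + 2)*(k + 7)**2/(12*(k + 4)))·t_k = k*(k + 7)/(2*(k**2 + 7*k + 6)).
Check: Δs_k = 6*(k + 4)/(k**4 + 16*k**3 + 83*k**2 + 152*k + 84). ✓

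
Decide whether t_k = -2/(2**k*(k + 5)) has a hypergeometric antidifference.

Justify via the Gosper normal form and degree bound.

No. Not Gosper-summable.

Ratio r(k) = (k + 5)/(2*(k + 6)).
Factor: A=k/2 + 5/2; B=k + 6; C=1.
Key eq: (k/2 + 5/2)·f(k+1) = (k + 5)·f(k) + (1).
Degrees (1,1,0) ⇒ d ≤ -1.
Negative degree bound (-1): no f exists, t_k not Gosper-summable.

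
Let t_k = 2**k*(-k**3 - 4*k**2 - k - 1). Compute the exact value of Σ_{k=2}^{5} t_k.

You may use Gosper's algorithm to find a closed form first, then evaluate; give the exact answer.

Σ = -10164

Compute t_(k+1)/t_k: get 2*(k**3 + 7*k**2 + 12*k + 7)/(k**3 + 4*k**2 + k + 1).
Gosper form: A/B · C(k+1)/C(k) with A=2, B=1, C=k**3 + 4*k**2 + k + 1.
f must satisfy (2)·f(k+1) − (1)·f(k) = k**3 + 4*k**2 + k + 1.
Bound: deg f ≤ 3.
A polynomial solution: f(k) = k**3 - 2*k**2 + 3*k - 3.
Get s_k = R·t_k = 2**k*(-k**3 + 2*k**2 - 3*k + 3) with R(k) = B(k−1)f(k)/C(k) = (k**3 - 2*k**2 + 3*k - 3)/(k**3 + 4*k**2 + k + 1).
Verify: 2**k*(-k**3 - 4*k**2 - k - 1) matches t_k.
Σ_(k=2)^(5) t_k = s_(6) − s_(2) = -10176 − (-12) = -10164.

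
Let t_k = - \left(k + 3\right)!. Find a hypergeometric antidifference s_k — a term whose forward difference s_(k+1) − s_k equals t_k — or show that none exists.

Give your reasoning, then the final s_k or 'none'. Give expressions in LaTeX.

not Gosper-summable; s_k does not exist

t_(k+1)/t_k = k + 4.
Factor: A=k + 4; B=1; C=1.
Need (k + 4)·f(k+1) − (1)·f(k) = 1.
d = -1 from the (1,0,0) case.
Bound -1 < 0, so the key equation has no polynomial solution.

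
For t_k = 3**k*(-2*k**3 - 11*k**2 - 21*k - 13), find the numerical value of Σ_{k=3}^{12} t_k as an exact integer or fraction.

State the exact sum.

Σ = -3832751304

t_(k+1)/t_k = 3*(2*k**3 + 17*k**2 + 49*k + 47)/(2*k**3 + 11*k**2 + 21*k + 13).
A = 3, B = 1, C = k**3 + 11*k**2/2 + 21*k/2 + 13/2.
Solve (3)·f(k+1) − (1)·f(k) = k**3 + 11*k**2/2 + 21*k/2 + 13/2.
Bound: deg f ≤ 3.
Match coefficients ⇒ f(k) = (k**3 + k**2 + 3*k - 1)/2.
R(k) = B(k−1)·f(k)/C(k) = (k**3 + k**2 + 3*k - 1)/(2*k**3 + 11*k**2 + 21*k + 13); s_k = R·t_k = 3**k*(-k**3 - k**2 - 3*k + 1).
Δs = 3**k*(-2*k**3 - 11*k**2 - 21*k - 13), as required.
Sum = s_(13) − s_(3); s_(13) = -3832752492, s_(3) = -1188 ⇒ -3832751304.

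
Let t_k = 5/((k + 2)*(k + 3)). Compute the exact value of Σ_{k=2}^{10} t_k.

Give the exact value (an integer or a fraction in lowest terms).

The ratio is (k + 2)/(k + 4).
So A=k + 2 and B=k + 4, with C=1.
Solve (k + 2)·f(k+1) − (k + 3)·f(k) = 1.
deg f ≤ 1 (via 1,1,0).
A polynomial solution: f(k) = k/2.
Get s_k = R·t_k = 5*k/(2*(k + 2)) with R(k) = B(k−1)f(k)/C(k) = k*(k + 3)/2.
Verify: 5/(k**2 + 5*k + 6) matches t_k.
Σ_(k=2)^(10) t_k = s_(11) − s_(2) = 55/26 − (5/4) = 45/52.

Σ = 45/52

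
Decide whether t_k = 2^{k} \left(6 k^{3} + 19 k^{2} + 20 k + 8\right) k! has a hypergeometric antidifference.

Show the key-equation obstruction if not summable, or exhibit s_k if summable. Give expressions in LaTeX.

Compute t_(k+1)/t_k: get 2*(6*k**4 + 43*k**3 + 113*k**2 + 129*k + 53)/(6*k**3 + 19*k**2 + 20*k + 8).
Take A(k)=2*k + 2, B(k)=1, C(k)=k**3 + 19*k**2/6 + 10*k/3 + 4/3.
Solve (2*k + 2)·f(k+1) − (1)·f(k) = k**3 + 19*k**2/6 + 10*k/3 + 4/3.
Degrees (1,0,3) ⇒ d ≤ 2.
Coefficient equations give f(k) = (3*k**2 + 2*k - 2)/6.
Then R = B(k−1)f/C = (3*k**2 + 2*k - 2)/(6*k**3 + 19*k**2 + 20*k + 8), so s_k = R(k)·t_k = 2**k*(3*k**2 + 2*k - 2)*factorial(k).
s_(k+1) − s_k = 2**k*(6*k**3 + 19*k**2 + 20*k + 8)*factorial(k) = t_k.

Yes. s_k = 2^{k} \left(3 k^{2} + 2 k - 2\right) k!.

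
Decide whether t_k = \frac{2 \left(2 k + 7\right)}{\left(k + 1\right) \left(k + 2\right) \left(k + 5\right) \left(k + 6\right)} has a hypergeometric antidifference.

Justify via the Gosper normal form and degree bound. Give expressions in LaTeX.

Step 1: r(k) = (k + 1)*(k + 5)*(2*k + 9)/((k + 3)*(k + 7)*(2*k + 7)).
A = k + 1, B = k + 7, C = k**3 + 21*k**2/2 + 73*k/2 + 42.
Key eq: (k + 1)·f(k+1) = (k + 6)·f(k) + (k**3 + 21*k**2/2 + 73*k/2 + 42).
d = 5 from the (1,1,3) case.
Coefficient equations give f(k) = k*(k + 2)*(k + 3)*(k + 4)*(k + 6)/10.
Get s_k = R·t_k = 2*k*(k + 6)/(5*(k**2 + 6*k + 5)) with R(k) = B(k−1)f(k)/C(k) = k*(k + 2)*(k + 6)**2/(5*(2*k + 7)).
s_(k+1) − s_k = 2*(2*k + 7)/(k**4 + 14*k**3 + 65*k**2 + 112*k + 60) = t_k.

Yes. s_k = \frac{2 k \left(k + 6\right)}{5 \left(k^{2} + 6 k + 5\right)}.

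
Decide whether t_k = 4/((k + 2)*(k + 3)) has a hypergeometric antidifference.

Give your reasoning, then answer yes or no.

The ratio is (k + 2)/(k + 4).
Normal form (A,B,C) = (k + 2, k + 4, 1).
Solve (k + 2)·f(k+1) − (k + 3)·f(k) = 1.
deg f ≤ 1 (via 1,1,0).
Coefficient equations give f(k) = k/2.
So s_k = (B(k−1)f/C)·t_k = (k*(k + 3)/2)·t_k = 2*k/(k + 2).
s_(k+1) − s_k = 4/(k**2 + 5*k + 6) = t_k.

Yes. s_k = 2*k/(k + 2).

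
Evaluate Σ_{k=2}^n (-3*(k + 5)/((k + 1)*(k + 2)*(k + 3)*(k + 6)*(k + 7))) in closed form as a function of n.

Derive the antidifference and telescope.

Step 1: r(k) = (k + 1)*(k + 6)**2/((k + 4)*(k + 5)*(k + 8)).
Normal form (A,B,C) = (k + 1, k + 8, k**3 + 14*k**2 + 65*k + 100).
f must satisfy (k + 1)·f(k+1) − (k + 7)·f(k) = k**3 + 14*k**2 + 65*k + 100.
d = 6 from the (1,1,3) case.
Solving with deg f ≤ 6: f(k) = k*(k + 3)*(k + 4)**2*(k + 5)**2/36.
Get s_k = R·t_k = k*(-k**2 - 9*k - 20)/(12*(k**3 + 9*k**2 + 20*k + 12)) with R(k) = B(k−1)f(k)/C(k) = k*(k + 3)*(k + 4)*(k + 7)/36.
s_(k+1) − s_k = 3*(-k - 5)/(k**5 + 19*k**4 + 131*k**3 + 401*k**2 + 540*k + 252) = t_k.
Σ_(k=2)^n t_k = s_(n+1) − s_(2) = ((-n**3 - 12*n**2 - 41*n - 30)/(12*(n**3 + 12*n**2 + 41*n + 42))) − (-7/96), i.e. (-n**3 - 12*n**2 - 41*n + 54)/(96*(n**3 + 12*n**2 + 41*n + 42)).

S(n) = (-n**3 - 12*n**2 - 41*n + 54)/(96*(n**3 + 12*n**2 + 41*n + 42))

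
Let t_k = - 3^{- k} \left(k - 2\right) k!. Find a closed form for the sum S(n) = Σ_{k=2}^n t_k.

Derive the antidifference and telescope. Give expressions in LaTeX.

Ratio r(k) = (k**2 - 1)/(3*(k - 2)).
A = k/3 + 1/3, B = 1, C = k - 2.
Set up (k/3 + 1/3)·f(k+1) − (1)·f(k) − (k - 2) = 0.
From deg A=1, deg B=0, deg C=1: d=0.
Match coefficients ⇒ f(k) = 3.
So s_k = (B(k−1)f/C)·t_k = (3/(k - 2))·t_k = -3**(1 - k)*factorial(k).
Verify: -(k - 2)*factorial(k)/3**k matches t_k.
Evaluate: s_(n+1) = -factorial(n + 1)/3**n; subtract s_(2) = -2/3 ⇒ S(n) = 2/3 - n*factorial(n)/3**n - factorial(n)/3**n.

S(n) = \frac{2}{3} - 3^{- n} n n! - 3^{- n} n!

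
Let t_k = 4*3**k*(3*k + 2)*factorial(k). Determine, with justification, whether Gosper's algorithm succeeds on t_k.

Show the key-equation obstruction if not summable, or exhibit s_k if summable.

Yes. s_k = 4*3**k*factorial(k).

r(k) = 3*(k + 1)*(3*k + 5)/(3*k + 2) after simplifying.
Gosper form: A/B · C(k+1)/C(k) with A=3*k + 3, B=1, C=k + 2/3.
f must satisfy (3*k + 3)·f(k+1) − (1)·f(k) = k + 2/3.
From deg A=1, deg B=0, deg C=1: d=0.
Match coefficients ⇒ f(k) = 1/3.
Certificate R = B(k−1)f/C = 1/(3*k + 2) gives s_k = 4*3**k*factorial(k).
Verify: 4*3**k*(3*k + 2)*factorial(k) matches t_k.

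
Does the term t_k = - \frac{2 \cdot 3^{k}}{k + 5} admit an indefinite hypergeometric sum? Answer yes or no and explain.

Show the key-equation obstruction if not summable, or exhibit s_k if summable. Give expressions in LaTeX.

No — key equation has no polynomial f.

Step 1: r(k) = 3*(k + 5)/(k + 6).
Gosper form: A/B · C(k+1)/C(k) with A=3*k + 15, B=k + 6, C=1.
Need (3*k + 15)·f(k+1) − (k + 5)·f(k) = 1.
From deg A=1, deg B=1, deg C=0: d=-1.
deg f ≤ -1 is impossible — no certificate.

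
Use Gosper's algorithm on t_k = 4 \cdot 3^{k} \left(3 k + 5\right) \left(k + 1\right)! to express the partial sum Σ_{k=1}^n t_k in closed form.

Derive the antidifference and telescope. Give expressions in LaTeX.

S(n) = 12 \cdot 3^{n} \left(n + 2\right)! - 24

Ratio r(k) = 3*(k + 2)*(3*k + 8)/(3*k + 5).
A = 3*k + 6, B = 1, C = k + 5/3.
Solve (3*k + 6)·f(k+1) − (1)·f(k) = k + 5/3.
d = 0 from the (1,0,1) case.
Match coefficients ⇒ f(k) = 1/3.
So s_k = (B(k−1)f/C)·t_k = (1/(3*k + 5))·t_k = 4*3**k*factorial(k + 1).
Δs = 4*3**k*(3*k + 5)*factorial(k + 1), as required.
Telescope: S(n) = s_(n+1) − s_(1) = 12*3**n*factorial(n + 2) − (24) = 12*3**n*factorial(n + 2) - 24.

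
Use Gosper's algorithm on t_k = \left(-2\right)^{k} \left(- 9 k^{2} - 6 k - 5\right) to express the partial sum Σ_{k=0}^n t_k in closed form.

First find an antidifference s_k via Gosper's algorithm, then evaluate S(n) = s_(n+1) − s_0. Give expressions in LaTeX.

S(n) = - 6 \left(-2\right)^{n} n^{2} - 8 \left(-2\right)^{n} n - 4 \left(-2\right)^{n} - 1

Step 1: r(k) = 2*(-9*k**2 - 24*k - 20)/(9*k**2 + 6*k + 5).
Normal form (A,B,C) = (-2, 1, k**2 + 2*k/3 + 5/9).
Set up (-2)·f(k+1) − (1)·f(k) − (k**2 + 2*k/3 + 5/9) = 0.
Degrees (0,0,2) ⇒ d ≤ 2.
Solve for f: f(k) = -(3*k**2 - 2*k + 1)/9 (degree 2 ≤ 2).
So s_k = (B(k−1)f/C)·t_k = (-(3*k**2 - 2*k + 1)/(9*k**2 + 6*k + 5))·t_k = (-2)**k*(3*k**2 - 2*k + 1).
Verify: (-2)**k*(-9*k**2 - 6*k - 5) matches t_k.
Telescope: S(n) = s_(n+1) − s_(0) = (-2)**(n + 1)*(3*n**2 + 4*n + 2) − (1) = -6*(-2)**n*n**2 - 8*(-2)**n*n - 4*(-2)**n - 1.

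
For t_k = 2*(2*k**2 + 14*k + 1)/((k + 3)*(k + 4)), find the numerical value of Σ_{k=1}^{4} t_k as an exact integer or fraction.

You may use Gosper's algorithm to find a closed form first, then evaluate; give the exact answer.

Σ = 41/4

The ratio is (k + 3)*(14*k + 2*(k + 1)**2 + 15)/((k + 5)*(2*k**2 + 14*k + 1)).
Gosper form: A/B · C(k+1)/C(k) with A=k + 3, B=k + 5, C=k**2 + 7*k + 1/2.
f must satisfy (k + 3)·f(k+1) − (k + 4)·f(k) = k**2 + 7*k + 1/2.
From deg A=1, deg B=1, deg C=2: d=2.
Solve for f: f(k) = k*(6*k - 5)/6 (degree 2 ≤ 2).
Then R = B(k−1)f/C = k*(k + 4)*(6*k - 5)/(3*(2*k**2 + 14*k + 1)), so s_k = R(k)·t_k = 2*k*(6*k - 5)/(3*(k + 3)).
s_(k+1) − s_k = 2*(2*k**2 + 14*k + 1)/(k**2 + 7*k + 12) = t_k.
Σ_(k=1)^(4) t_k = s_(5) − s_(1) = 125/12 − (1/6) = 41/4.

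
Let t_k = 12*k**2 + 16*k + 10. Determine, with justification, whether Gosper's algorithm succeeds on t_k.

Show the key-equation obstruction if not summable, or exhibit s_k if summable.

Yes. s_k = 2*k*(2*k**2 + k + 2).

The ratio is (6*k**2 + 20*k + 19)/(6*k**2 + 8*k + 5).
A = 1, B = 1, C = k**2 + 4*k/3 + 5/6.
Set up (1)·f(k+1) − (1)·f(k) − (k**2 + 4*k/3 + 5/6) = 0.
d = 3 from the (0,0,2) case.
Solving with deg f ≤ 3: f(k) = k*(2*k**2 + k + 2)/6.
R(k) = B(k−1)·f(k)/C(k) = k*(2*k**2 + k + 2)/(6*k**2 + 8*k + 5); s_k = R·t_k = 2*k*(2*k**2 + k + 2).
Verify: 12*k**2 + 16*k + 10 matches t_k.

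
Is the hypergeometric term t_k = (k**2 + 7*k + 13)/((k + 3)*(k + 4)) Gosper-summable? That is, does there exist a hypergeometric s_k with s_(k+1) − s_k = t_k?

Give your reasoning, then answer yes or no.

The ratio is (k + 3)*(7*k + (k + 1)**2 + 20)/((k + 5)*(k**2 + 7*k + 13)).
Gosper form: A/B · C(k+1)/C(k) with A=k + 3, B=k + 5, C=k**2 + 7*k + 13.
Solve (k + 3)·f(k+1) − (k + 4)·f(k) = k**2 + 7*k + 13.
d = 2 from the (1,1,2) case.
Solve for f: f(k) = k*(3*k + 10)/3 (degree 2 ≤ 2).
Then R = B(k−1)f/C = k*(k + 4)*(3*k + 10)/(3*(k**2 + 7*k + 13)), so s_k = R(k)·t_k = k*(3*k + 10)/(3*(k + 3)).
Verify: (k**2 + 7*k + 13)/(k**2 + 7*k + 12) matches t_k.

Yes. s_k = k*(3*k + 10)/(3*(k + 3)).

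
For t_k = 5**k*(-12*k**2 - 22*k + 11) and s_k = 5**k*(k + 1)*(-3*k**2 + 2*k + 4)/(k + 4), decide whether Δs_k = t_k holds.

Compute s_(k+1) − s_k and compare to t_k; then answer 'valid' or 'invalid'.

s_(k+1) = 5**(k + 1)*(k + 2)*(2*k - 3*(k + 1)**2 + 6)/(k + 5)
s_(k+1) − s_k = 5**k*(-12*k**4 - 94*k**3 - 226*k**2 - 104*k + 100)/(k**2 + 9*k + 20)
(s_(k+1) − s_k) − t_k = 5**k*(36*k**3 + 201*k**2 + 237*k - 120)/(k**2 + 9*k + 20)

Invalid: residual 5**k*(36*k**3 + 201*k**2 + 237*k - 120)/(k**2 + 9*k + 20) ≠ 0.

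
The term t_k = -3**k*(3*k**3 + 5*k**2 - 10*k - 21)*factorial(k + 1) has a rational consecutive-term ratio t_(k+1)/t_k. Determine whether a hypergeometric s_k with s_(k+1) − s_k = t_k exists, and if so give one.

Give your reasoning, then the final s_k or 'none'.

The ratio is 3*(3*k**4 + 20*k**3 + 37*k**2 - 5*k - 46)/(3*k**3 + 5*k**2 - 10*k - 21).
So A=3*k + 6 and B=1, with C=k**3 + 5*k**2/3 - 10*k/3 - 7.
Solve (3*k + 6)·f(k+1) − (1)·f(k) = k**3 + 5*k**2/3 - 10*k/3 - 7.
Degrees (1,0,3) ⇒ d ≤ 2.
A polynomial solution: f(k) = (k - 3)*(k + 1)/3.
Get s_k = R·t_k = -3**k*(k - 3)*(k + 1)*factorial(k + 1) with R(k) = B(k−1)f(k)/C(k) = (k - 3)*(k + 1)/(3*k**3 + 5*k**2 - 10*k - 21).
s_(k+1) − s_k = -3**k*(3*k**3 + 5*k**2 - 10*k - 21)*factorial(k + 1) = t_k.

s_k = -3**k*(k - 3)*(k + 1)*factorial(k + 1)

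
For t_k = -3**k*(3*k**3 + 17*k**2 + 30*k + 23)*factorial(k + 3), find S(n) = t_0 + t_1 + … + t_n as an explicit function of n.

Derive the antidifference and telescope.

t_(k+1)/t_k = 3*(3*k**4 + 38*k**3 + 177*k**2 + 365*k + 292)/(3*k**3 + 17*k**2 + 30*k + 23).
Take A(k)=3*k + 12, B(k)=1, C(k)=k**3 + 17*k**2/3 + 10*k + 23/3.
Set up (3*k + 12)·f(k+1) − (1)·f(k) − (k**3 + 17*k**2/3 + 10*k + 23/3) = 0.
d = 2 from the (1,0,3) case.
Solving with deg f ≤ 2: f(k) = (k**2 + 1)/3.
Get s_k = R·t_k = -3**k*(k**2 + 1)*factorial(k + 3) with R(k) = B(k−1)f(k)/C(k) = (k**2 + 1)/(3*k**3 + 17*k**2 + 30*k + 23).
s_(k+1) − s_k = -3**k*(3*k**3 + 17*k**2 + 30*k + 23)*factorial(k + 3) = t_k.
Telescope: S(n) = s_(n+1) − s_(0) = -3**(n + 1)*(n**2 + 2*n + 2)*factorial(n + 4) − (-6) = -3*3**n*n**2*factorial(n + 4) - 6*3**n*n*factorial(n + 4) - 6*3**n*factorial(n + 4) + 6.

S(n) = -3*3**n*n**2*factorial(n + 4) - 6*3**n*n*factorial(n + 4) - 6*3**n*factorial(n + 4) + 6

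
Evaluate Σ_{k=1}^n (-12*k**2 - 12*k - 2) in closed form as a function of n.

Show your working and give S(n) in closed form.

Step 1: r(k) = (6*k**2 + 18*k + 13)/(6*k**2 + 6*k + 1).
Gosper form: A/B · C(k+1)/C(k) with A=1, B=1, C=k**2 + k + 1/6.
Solve (1)·f(k+1) − (1)·f(k) = k**2 + k + 1/6.
deg f ≤ 3 (via 0,0,2).
Solve for f: f(k) = k*(2*k**2 - 1)/6 (degree 3 ≤ 3).
Certificate R = B(k−1)f/C = k*(2*k**2 - 1)/(6*k**2 + 6*k + 1) gives s_k = -4*k**3 + 2*k.
Check: Δs_k = -12*k**2 - 12*k - 2. ✓
s_(n+1) = -4*n**3 - 12*n**2 - 10*n - 2 and s_(1) = -2, so S(n) = 2*n*(-2*n**2 - 6*n - 5).

S(n) = 2*n*(-2*n**2 - 6*n - 5)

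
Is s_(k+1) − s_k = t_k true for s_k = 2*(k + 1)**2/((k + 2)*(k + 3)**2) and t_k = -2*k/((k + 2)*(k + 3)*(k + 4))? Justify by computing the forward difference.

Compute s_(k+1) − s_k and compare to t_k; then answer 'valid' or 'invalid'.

s_(k+1) = 2*(k + 2)**2/((k + 3)*(k + 4)**2)
s_(k+1) − s_k = 2*(-k**3 - 3*k**2 + 4*k + 8)/(k**5 + 16*k**4 + 101*k**3 + 314*k**2 + 480*k + 288)
(s_(k+1) − s_k) − t_k = 8*(k**2 + 4*k + 2)/(k**5 + 16*k**4 + 101*k**3 + 314*k**2 + 480*k + 288)

Invalid: residual 8*(k**2 + 4*k + 2)/(k**5 + 16*k**4 + 101*k**3 + 314*k**2 + 480*k + 288) ≠ 0.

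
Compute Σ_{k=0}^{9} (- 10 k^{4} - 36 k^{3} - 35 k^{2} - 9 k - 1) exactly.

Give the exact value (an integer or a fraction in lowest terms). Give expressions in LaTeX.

Σ = -236620

Compute t_(k+1)/t_k: get (10*k**4 + 76*k**3 + 203*k**2 + 227*k + 91)/(10*k**4 + 36*k**3 + 35*k**2 + 9*k + 1).
Gosper form: A/B · C(k+1)/C(k) with A=1, B=1, C=k**4 + 18*k**3/5 + 7*k**2/2 + 9*k/10 + 1/10.
Solve (1)·f(k+1) − (1)·f(k) = k**4 + 18*k**3/5 + 7*k**2/2 + 9*k/10 + 1/10.
d = 5 from the (0,0,4) case.
A polynomial solution: f(k) = k*(2*k**4 + 4*k**3 - 3*k**2 - 4*k + 2)/10.
Certificate R = B(k−1)f/C = k*(2*k**4 + 4*k**3 - 3*k**2 - 4*k + 2)/(10*k**4 + 36*k**3 + 35*k**2 + 9*k + 1) gives s_k = k*(-2*k**4 - 4*k**3 + 3*k**2 + 4*k - 2).
Δs = -10*k**4 - 36*k**3 - 35*k**2 - 9*k - 1, as required.
Telescoping: Σ = s_(10) − s_(0) = -236620 − (0) = -236620.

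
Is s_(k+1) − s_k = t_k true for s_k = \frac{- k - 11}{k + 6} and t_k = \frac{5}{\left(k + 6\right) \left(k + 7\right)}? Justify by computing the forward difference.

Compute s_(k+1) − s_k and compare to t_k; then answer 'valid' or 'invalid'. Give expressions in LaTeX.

Valid — Δs_k = t_k.

s_(k+1) = (-k - 12)/(k + 7)
s_(k+1) − s_k = 5/(k**2 + 13*k + 42)
(s_(k+1) − s_k) − t_k = 0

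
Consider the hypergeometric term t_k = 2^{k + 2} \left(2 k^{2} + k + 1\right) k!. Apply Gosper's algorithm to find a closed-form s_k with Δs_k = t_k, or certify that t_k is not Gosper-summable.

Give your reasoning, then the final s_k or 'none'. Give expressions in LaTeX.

s_k = 2^{k + 2} \left(k - 1\right) k!

The ratio is 2*(k + 1)*(k + 2*(k + 1)**2 + 2)/(2*k**2 + k + 1).
So A=2*k + 2 and B=1, with C=k**2 + k/2 + 1/2.
Solve (2*k + 2)·f(k+1) − (1)·f(k) = k**2 + k/2 + 1/2.
deg f ≤ 1 (via 1,0,2).
Solving with deg f ≤ 1: f(k) = (k - 1)/2.
Certificate R = B(k−1)f/C = (k - 1)/(2*k**2 + k + 1) gives s_k = 2**(k + 2)*(k - 1)*factorial(k).
Δs = 2**(k + 2)*(2*k**2 + k + 1)*factorial(k), as required.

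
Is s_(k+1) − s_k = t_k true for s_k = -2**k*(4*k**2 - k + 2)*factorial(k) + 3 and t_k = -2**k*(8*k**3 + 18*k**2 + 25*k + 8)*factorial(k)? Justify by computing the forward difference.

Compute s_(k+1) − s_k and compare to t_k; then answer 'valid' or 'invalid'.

Valid: the claim telescopes to t_k.

s_(k+1) = -2**(k + 1)*(-k + 4*(k + 1)**2 + 1)*factorial(k + 1) + 3
s_(k+1) − s_k = -2**k*(8*k**3 + 18*k**2 + 25*k + 8)*factorial(k)
(s_(k+1) − s_k) − t_k = 0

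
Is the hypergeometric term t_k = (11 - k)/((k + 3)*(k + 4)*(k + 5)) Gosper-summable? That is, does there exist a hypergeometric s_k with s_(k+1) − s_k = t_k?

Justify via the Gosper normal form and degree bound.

The ratio is (k - 10)*(k + 3)/((k - 11)*(k + 6)).
Normal form (A,B,C) = (k + 3, k + 6, k - 11).
Solve (k + 3)·f(k+1) − (k + 5)·f(k) = k - 11.
deg f ≤ 2 (via 1,1,1).
Solve for f: f(k) = -k*(k + 10)/3 (degree 2 ≤ 2).
So s_k = (B(k−1)f/C)·t_k = (-k*(k + 5)*(k + 10)/(3*(k - 11)))·t_k = k*(k + 10)/(3*(k + 3)*(k + 4)).
Verify: (11 - k)/(k**3 + 12*k**2 + 47*k + 60) matches t_k.

Yes. s_k = k*(k + 10)/(3*(k + 3)*(k + 4)).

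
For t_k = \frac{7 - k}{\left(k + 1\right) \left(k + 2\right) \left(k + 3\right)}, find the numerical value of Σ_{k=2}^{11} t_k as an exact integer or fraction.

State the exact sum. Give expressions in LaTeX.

t_(k+1)/t_k = (k - 6)*(k + 1)/((k - 7)*(k + 4)).
Gosper form: A/B · C(k+1)/C(k) with A=k + 1, B=k + 4, C=k - 7.
Set up (k + 1)·f(k+1) − (k + 3)·f(k) − (k - 7) = 0.
deg f ≤ 2 (via 1,1,1).
Coefficient equations give f(k) = -k*(3*k + 11)/2.
Get s_k = R·t_k = k*(3*k + 11)/(2*(k + 1)*(k + 2)) with R(k) = B(k−1)f(k)/C(k) = -k*(k + 3)*(3*k + 11)/(2*(k - 7)).
Check: Δs_k = (7 - k)/(k**3 + 6*k**2 + 11*k + 6). ✓
Evaluate s at k=12 and k=2: 141/91 and 17/12; difference 145/1092.

Σ = 145/1092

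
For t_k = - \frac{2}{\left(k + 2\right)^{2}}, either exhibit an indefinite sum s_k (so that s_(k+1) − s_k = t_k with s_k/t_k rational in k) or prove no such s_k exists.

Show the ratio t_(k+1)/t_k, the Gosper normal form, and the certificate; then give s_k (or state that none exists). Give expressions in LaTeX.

t_(k+1)/t_k = (k + 2)**2/(k + 3)**2.
Gosper form: A/B · C(k+1)/C(k) with A=k**2 + 4*k + 4, B=k**2 + 6*k + 9, C=1.
f must satisfy (k**2 + 4*k + 4)·f(k+1) − (k**2 + 4*k + 4)·f(k) = 1.
deg f ≤ 0 (via 2,2,0).
Write f(k) = c0. Then LHS − RHS = -1, requiring -1 = 0: contradictory. No certificate.

none (Gosper's algorithm certifies no s_k)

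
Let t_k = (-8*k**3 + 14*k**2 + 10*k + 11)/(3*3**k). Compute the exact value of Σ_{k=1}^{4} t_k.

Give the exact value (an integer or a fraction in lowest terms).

t_(k+1)/t_k = (8*k**3 + 10*k**2 - 14*k - 27)/(3*(8*k**3 - 14*k**2 - 10*k - 11)).
Normal form (A,B,C) = (1/3, 1, k**3 - 7*k**2/4 - 5*k/4 - 11/8).
Solve (1/3)·f(k+1) − (1)·f(k) = k**3 - 7*k**2/4 - 5*k/4 - 11/8.
d = 3 from the (0,0,3) case.
Solve for f: f(k) = -3*(4*k**3 - k**2 - 4)/8 (degree 3 ≤ 3).
R(k) = B(k−1)·f(k)/C(k) = -3*(4*k**3 - k**2 - 4)/(8*k**3 - 14*k**2 - 10*k - 11); s_k = R·t_k = (4*k**3 - k**2 - 4)/3**k.
Check: Δs_k = (-8*k**3 + 14*k**2 + 10*k + 11)/(3*3**k). ✓
Evaluate s at k=5 and k=1: 157/81 and -1/3; difference 184/81.

Σ = 184/81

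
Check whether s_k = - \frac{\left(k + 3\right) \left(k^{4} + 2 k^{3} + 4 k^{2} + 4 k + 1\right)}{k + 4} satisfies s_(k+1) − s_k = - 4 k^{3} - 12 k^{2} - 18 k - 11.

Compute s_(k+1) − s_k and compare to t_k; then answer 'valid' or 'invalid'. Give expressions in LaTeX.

Invalid: residual \frac{3 k^{4} + 26 k^{3} + 62 k^{2} + 79 k + 43}{k^{2} + 9 k + 20} ≠ 0.

s_(k+1) = (-k**5 - 10*k**4 - 40*k**3 - 86*k**2 - 100*k - 48)/(k + 5)
s_(k+1) − s_k = (-4*k**5 - 45*k**4 - 180*k**3 - 351*k**2 - 380*k - 177)/(k**2 + 9*k + 20)
(s_(k+1) − s_k) − t_k = (3*k**4 + 26*k**3 + 62*k**2 + 79*k + 43)/(k**2 + 9*k + 20)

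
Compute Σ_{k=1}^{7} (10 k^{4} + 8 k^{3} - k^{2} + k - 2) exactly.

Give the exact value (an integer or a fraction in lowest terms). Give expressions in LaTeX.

t_(k+1)/t_k = (10*k**4 + 48*k**3 + 83*k**2 + 63*k + 16)/(10*k**4 + 8*k**3 - k**2 + k - 2).
Take A(k)=1, B(k)=1, C(k)=k**4 + 4*k**3/5 - k**2/10 + k/10 - 1/5.
f must satisfy (1)·f(k+1) − (1)·f(k) = k**4 + 4*k**3/5 - k**2/10 + k/10 - 1/5.
Bound: deg f ≤ 5.
A polynomial solution: f(k) = k*(2*k**4 - 3*k**3 - k**2 + 3*k - 3)/10.
R(k) = B(k−1)·f(k)/C(k) = k*(2*k**4 - 3*k**3 - k**2 + 3*k - 3)/(10*k**4 + 8*k**3 - k**2 + k - 2); s_k = R·t_k = k*(2*k**4 - 3*k**3 - k**2 + 3*k - 3).
Check: Δs_k = 10*k**4 + 8*k**3 - k**2 + k - 2. ✓
Σ_(k=1)^(7) t_k = s_(8) − s_(1) = 52904 − (-2) = 52906.

Σ = 52906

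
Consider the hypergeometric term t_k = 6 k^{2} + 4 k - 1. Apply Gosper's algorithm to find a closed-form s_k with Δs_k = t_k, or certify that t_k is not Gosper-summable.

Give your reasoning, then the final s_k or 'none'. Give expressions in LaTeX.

The ratio is (6*k**2 + 16*k + 9)/(6*k**2 + 4*k - 1).
Take A(k)=1, B(k)=1, C(k)=k**2 + 2*k/3 - 1/6.
Set up (1)·f(k+1) − (1)·f(k) − (k**2 + 2*k/3 - 1/6) = 0.
deg f ≤ 3 (via 0,0,2).
Solving with deg f ≤ 3: f(k) = k*(2*k**2 - k - 2)/6.
Get s_k = R·t_k = k*(2*k**2 - k - 2) with R(k) = B(k−1)f(k)/C(k) = k*(2*k**2 - k - 2)/(6*k**2 + 4*k - 1).
Δs = 6*k**2 + 4*k - 1, as required.

s_k = k \left(2 k^{2} - k - 2\right)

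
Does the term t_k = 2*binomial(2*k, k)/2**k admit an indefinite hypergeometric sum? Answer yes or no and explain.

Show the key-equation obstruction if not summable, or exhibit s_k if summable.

No; the degree bound rules out any f.

t_(k+1)/t_k = (2*k + 1)/(k + 1).
A = 2*k + 1, B = k + 1, C = 1.
f must satisfy (2*k + 1)·f(k+1) − (k)·f(k) = 1.
deg f ≤ -1 (via 1,1,0).
Bound -1 < 0, so the key equation has no polynomial solution.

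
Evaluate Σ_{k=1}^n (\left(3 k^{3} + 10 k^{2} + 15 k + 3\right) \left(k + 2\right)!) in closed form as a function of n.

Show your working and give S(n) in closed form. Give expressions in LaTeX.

The ratio is (3*k**4 + 28*k**3 + 101*k**2 + 163*k + 93)/(3*k**3 + 10*k**2 + 15*k + 3).
Take A(k)=k + 3, B(k)=1, C(k)=k**3 + 10*k**2/3 + 5*k + 1.
Set up (k + 3)·f(k+1) − (1)·f(k) − (k**3 + 10*k**2/3 + 5*k + 1) = 0.
Bound: deg f ≤ 2.
Match coefficients ⇒ f(k) = k*(3*k - 2)/3.
R(k) = B(k−1)·f(k)/C(k) = k*(3*k - 2)/(3*k**3 + 10*k**2 + 15*k + 3); s_k = R·t_k = k*(3*k - 2)*factorial(k + 2).
s_(k+1) − s_k = (3*k**3 + 10*k**2 + 15*k + 3)*factorial(k + 2) = t_k.
Evaluate: s_(n+1) = (n + 1)*(3*n + 1)*factorial(n + 3); subtract s_(1) = 6 ⇒ S(n) = 3*n**2*factorial(n + 3) + 4*n*factorial(n + 3) + factorial(n + 3) - 6.

S(n) = 3 n^{2} \left(n + 3\right)! + 4 n \left(n + 3\right)! + \left(n + 3\right)! - 6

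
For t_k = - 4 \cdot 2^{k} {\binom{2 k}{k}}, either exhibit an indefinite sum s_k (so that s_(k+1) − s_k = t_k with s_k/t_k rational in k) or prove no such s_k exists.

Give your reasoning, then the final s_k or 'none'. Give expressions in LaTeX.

t_(k+1)/t_k = 4*(2*k + 1)/(k + 1).
So A=8*k + 4 and B=k + 1, with C=1.
f must satisfy (8*k + 4)·f(k+1) − (k)·f(k) = 1.
Degrees (1,1,0) ⇒ d ≤ -1.
Negative degree bound (-1): no f exists, t_k not Gosper-summable.

no hypergeometric antidifference exists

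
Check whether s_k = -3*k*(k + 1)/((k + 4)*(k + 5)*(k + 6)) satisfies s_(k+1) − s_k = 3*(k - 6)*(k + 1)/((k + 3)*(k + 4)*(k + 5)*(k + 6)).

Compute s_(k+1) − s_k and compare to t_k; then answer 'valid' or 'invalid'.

Invalid: residual 18*(-k**2 + 2*k + 3)/(k**5 + 25*k**4 + 245*k**3 + 1175*k**2 + 2754*k + 2520) ≠ 0.

s_(k+1) = -3*(k + 1)*(k + 2)/((k + 5)*(k + 6)*(k + 7))
s_(k+1) − s_k = 3*(k**2 - 7*k - 8)/(k**4 + 22*k**3 + 179*k**2 + 638*k + 840)
(s_(k+1) − s_k) − t_k = 18*(-k**2 + 2*k + 3)/(k**5 + 25*k**4 + 245*k**3 + 1175*k**2 + 2754*k + 2520)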